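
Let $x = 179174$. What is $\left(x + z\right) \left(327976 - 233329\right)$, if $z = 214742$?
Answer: $37282967652$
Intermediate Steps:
$\left(x + z\right) \left(327976 - 233329\right) = \left(179174 + 214742\right) \left(327976 - 233329\right) = 393916 \cdot 94647 = 37282967652$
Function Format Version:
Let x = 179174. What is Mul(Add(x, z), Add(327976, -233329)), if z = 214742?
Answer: 37282967652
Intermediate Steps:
Mul(Add(x, z), Add(327976, -233329)) = Mul(Add(179174, 214742), Add(327976, -233329)) = Mul(393916, 94647) = 37282967652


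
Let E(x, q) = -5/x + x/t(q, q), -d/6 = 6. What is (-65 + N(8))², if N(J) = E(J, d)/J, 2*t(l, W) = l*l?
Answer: 113809745449/26873856 ≈ 4235.0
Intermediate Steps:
d = -36 (d = -6*6 = -36)
t(l, W) = l²/2 (t(l, W) = (l*l)/2 = l²/2)
E(x, q) = -5/x + 2*x/q² (E(x, q) = -5/x + x/((q²/2)) = -5/x + x*(2/q²) = -5/x + 2*x/q²)
N(J) = (-5/J + J/648)/J (N(J) = (-5/J + 2*J/(-36)²)/J = (-5/J + 2*J*(1/1296))/J = (-5/J + J/648)/J)
(-65 + N(8))² = (-65 + (1/648 - 5/8²))² = (-65 + (1/648 - 5*1/64))² = (-65 + (1/648 - 5/64))² = (-65 - 397/5184)² = (-337357/5184)² = 113809745449/26873856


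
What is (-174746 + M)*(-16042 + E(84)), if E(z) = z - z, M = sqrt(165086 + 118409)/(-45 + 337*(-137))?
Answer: 2803275332 + 248651*sqrt(295)/23107 ≈ 2.8033e+9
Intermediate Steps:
M = -31*sqrt(295)/46214 (M = sqrt(283495)/(-45 - 46169) = (31*sqrt(295))/(-46214) = (31*sqrt(295))*(-1/46214) = -31*sqrt(295)/46214 ≈ -0.011521)
E(z) = 0
(-174746 + M)*(-16042 + E(84)) = (-174746 - 31*sqrt(295)/46214)*(-16042 + 0) = (-174746 - 31*sqrt(295)/46214)*(-16042) = 2803275332 + 248651*sqrt(295)/23107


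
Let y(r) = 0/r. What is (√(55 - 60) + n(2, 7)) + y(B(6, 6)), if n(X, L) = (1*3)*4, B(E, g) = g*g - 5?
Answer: 12 + I*√5 ≈ 12.0 + 2.2361*I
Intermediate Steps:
B(E, g) = -5 + g² (B(E, g) = g² - 5 = -5 + g²)
n(X, L) = 12 (n(X, L) = 3*4 = 12)
y(r) = 0
(√(55 - 60) + n(2, 7)) + y(B(6, 6)) = (√(55 - 60) + 12) + 0 = (√(-5) + 12) + 0 = (I*√5 + 12) + 0 = (12 + I*√5) + 0 = 12 + I*√5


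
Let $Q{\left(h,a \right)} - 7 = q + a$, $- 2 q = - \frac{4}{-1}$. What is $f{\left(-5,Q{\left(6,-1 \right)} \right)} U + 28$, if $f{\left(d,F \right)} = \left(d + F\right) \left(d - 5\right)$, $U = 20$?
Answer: $228$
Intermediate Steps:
$q = -2$ ($q = - \frac{\left(-4\right) \frac{1}{-1}}{2} = - \frac{\left(-4\right) \left(-1\right)}{2} = \left(- \frac{1}{2}\right) 4 = -2$)
$Q{\left(h,a \right)} = 5 + a$ ($Q{\left(h,a \right)} = 7 + \left(-2 + a\right) = 5 + a$)
$f{\left(d,F \right)} = \left(-5 + d\right) \left(F + d\right)$ ($f{\left(d,F \right)} = \left(F + d\right) \left(-5 + d\right) = \left(-5 + d\right) \left(F + d\right)$)
$f{\left(-5,Q{\left(6,-1 \right)} \right)} U + 28 = \left(\left(-5\right)^{2} - 5 \left(5 - 1\right) - -25 + \left(5 - 1\right) \left(-5\right)\right) 20 + 28 = \left(25 - 20 + 25 + 4 \left(-5\right)\right) 20 + 28 = \left(25 - 20 + 25 - 20\right) 20 + 28 = 10 \cdot 20 + 28 = 200 + 28 = 228$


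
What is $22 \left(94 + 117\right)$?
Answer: $4642$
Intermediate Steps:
$22 \left(94 + 117\right) = 22 \cdot 211 = 4642$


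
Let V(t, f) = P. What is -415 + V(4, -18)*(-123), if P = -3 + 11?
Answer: -1399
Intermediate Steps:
P = 8
V(t, f) = 8
-415 + V(4, -18)*(-123) = -415 + 8*(-123) = -415 - 984 = -1399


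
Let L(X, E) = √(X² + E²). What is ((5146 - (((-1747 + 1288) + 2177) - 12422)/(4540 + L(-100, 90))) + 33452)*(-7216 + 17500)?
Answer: 136248689670024/343225 - 18346656*√181/343225 ≈ 3.9697e+8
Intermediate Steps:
L(X, E) = √(E² + X²)
((5146 - (((-1747 + 1288) + 2177) - 12422)/(4540 + L(-100, 90))) + 33452)*(-7216 + 17500) = ((5146 - (((-1747 + 1288) + 2177) - 12422)/(4540 + √(90² + (-100)²))) + 33452)*(-7216 + 17500) = ((5146 - ((-459 + 2177) - 12422)/(4540 + √(8100 + 10000))) + 33452)*10284 = ((5146 - (1718 - 12422)/(4540 + √18100)) + 33452)*10284 = ((5146 - (-10704)/(4540 + 10*√181)) + 33452)*10284 = ((5146 + 10704/(4540 + 10*√181)) + 33452)*10284 = (38598 + 10704/(4540 + 10*√181))*10284 = 396941832 + 110079936/(4540 + 10*√181)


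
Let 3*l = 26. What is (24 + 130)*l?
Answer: 4004/3 ≈ 1334.7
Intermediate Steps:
l = 26/3 (l = (1/3)*26 = 26/3 ≈ 8.6667)
(24 + 130)*l = (24 + 130)*(26/3) = 154*(26/3) = 4004/3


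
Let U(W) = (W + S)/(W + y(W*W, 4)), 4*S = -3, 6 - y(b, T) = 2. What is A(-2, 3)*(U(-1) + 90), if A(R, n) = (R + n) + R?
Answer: -1073/12 ≈ -89.417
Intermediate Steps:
y(b, T) = 4 (y(b, T) = 6 - 1*2 = 6 - 2 = 4)
S = -¾ (S = (¼)*(-3) = -¾ ≈ -0.75000)
U(W) = (-¾ + W)/(4 + W) (U(W) = (W - ¾)/(W + 4) = (-¾ + W)/(4 + W))
A(R, n) = n + 2*R
A(-2, 3)*(U(-1) + 90) = (3 + 2*(-2))*((-¾ - 1)/(4 - 1) + 90) = (3 - 4)*(-7/4/3 + 90) = -((⅓)*(-7/4) + 90) = -(-7/12 + 90) = -1*1073/12 = -1073/12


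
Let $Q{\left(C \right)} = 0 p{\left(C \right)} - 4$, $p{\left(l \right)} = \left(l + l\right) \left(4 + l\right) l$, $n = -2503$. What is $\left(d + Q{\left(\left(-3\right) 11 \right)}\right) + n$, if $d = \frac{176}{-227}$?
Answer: $- \frac{569265}{227} \approx -2507.8$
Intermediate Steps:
$p{\left(l \right)} = 2 l^{2} \left(4 + l\right)$ ($p{\left(l \right)} = 2 l \left(4 + l\right) l = 2 l^{2} \left(4 + l\right)$)
$Q{\left(C \right)} = -4$ ($Q{\left(C \right)} = 0 \cdot 2 C^{2} \left(4 + C\right) - 4 = 0 - 4 = -4$)
$d = - \frac{176}{227}$ ($d = 176 \left(- \frac{1}{227}\right) = - \frac{176}{227} \approx -0.77533$)
$\left(d + Q{\left(\left(-3\right) 11 \right)}\right) + n = \left(- \frac{176}{227} - 4\right) - 2503 = - \frac{1084}{227} - 2503 = - \frac{569265}{227}$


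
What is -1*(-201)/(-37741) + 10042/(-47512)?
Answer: -194272517/896575196 ≈ -0.21668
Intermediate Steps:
-1*(-201)/(-37741) + 10042/(-47512) = 201*(-1/37741) + 10042*(-1/47512) = -201/37741 - 5021/23756 = -194272517/896575196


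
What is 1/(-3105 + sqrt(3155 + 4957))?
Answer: -1035/3210971 - 52*sqrt(3)/9632913 ≈ -0.00033168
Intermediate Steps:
1/(-3105 + sqrt(3155 + 4957)) = 1/(-3105 + sqrt(8112)) = 1/(-3105 + 52*sqrt(3))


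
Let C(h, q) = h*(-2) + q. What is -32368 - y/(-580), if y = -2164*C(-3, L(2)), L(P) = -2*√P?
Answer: -4696606/145 + 1082*√2/145 ≈ -32380.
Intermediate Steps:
C(h, q) = q - 2*h (C(h, q) = -2*h + q = q - 2*h)
y = -12984 + 4328*√2 (y = -2164*(-2*√2 - 2*(-3)) = -2164*(-2*√2 + 6) = -2164*(6 - 2*√2) = -12984 + 4328*√2 ≈ -6863.3)
-32368 - y/(-580) = -32368 - (-12984 + 4328*√2)/(-580) = -32368 - (-12984 + 4328*√2)*(-1)/580 = -32368 - (3246/145 - 1082*√2/145) = -32368 + (-3246/145 + 1082*√2/145) = -4696606/145 + 1082*√2/145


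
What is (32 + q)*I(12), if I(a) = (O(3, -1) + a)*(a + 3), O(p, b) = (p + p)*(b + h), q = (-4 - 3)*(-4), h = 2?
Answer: 16200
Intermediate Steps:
q = 28 (q = -7*(-4) = 28)
O(p, b) = 2*p*(2 + b) (O(p, b) = (p + p)*(b + 2) = (2*p)*(2 + b) = 2*p*(2 + b))
I(a) = (3 + a)*(6 + a) (I(a) = (2*3*(2 - 1) + a)*(a + 3) = (2*3*1 + a)*(3 + a) = (6 + a)*(3 + a) = (3 + a)*(6 + a))
(32 + q)*I(12) = (32 + 28)*(18 + 12² + 9*12) = 60*(18 + 144 + 108) = 60*270 = 16200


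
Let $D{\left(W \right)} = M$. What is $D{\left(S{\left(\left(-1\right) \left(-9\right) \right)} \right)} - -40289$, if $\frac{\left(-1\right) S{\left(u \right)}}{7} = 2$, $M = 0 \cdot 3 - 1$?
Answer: $40288$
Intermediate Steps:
$M = -1$ ($M = 0 - 1 = -1$)
$S{\left(u \right)} = -14$ ($S{\left(u \right)} = \left(-7\right) 2 = -14$)
$D{\left(W \right)} = -1$
$D{\left(S{\left(\left(-1\right) \left(-9\right) \right)} \right)} - -40289 = -1 - -40289 = -1 + 40289 = 40288$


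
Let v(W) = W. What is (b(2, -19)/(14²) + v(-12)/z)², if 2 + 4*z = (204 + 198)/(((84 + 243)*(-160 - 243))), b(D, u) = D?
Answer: 2670837800662201/4647068358436 ≈ 574.74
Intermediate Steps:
z = -21997/43927 (z = -½ + ((204 + 198)/(((84 + 243)*(-160 - 243))))/4 = -½ + (402/((327*(-403))))/4 = -½ + (402/(-131781))/4 = -½ + (402*(-1/131781))/4 = -½ + (¼)*(-134/43927) = -½ - 67/87854 = -21997/43927 ≈ -0.50076)
(b(2, -19)/(14²) + v(-12)/z)² = (2/(14²) - 12/(-21997/43927))² = (2/196 - 12*(-43927/21997))² = (2*(1/196) + 527124/21997)² = (1/98 + 527124/21997)² = (51680149/2155706)² = 2670837800662201/4647068358436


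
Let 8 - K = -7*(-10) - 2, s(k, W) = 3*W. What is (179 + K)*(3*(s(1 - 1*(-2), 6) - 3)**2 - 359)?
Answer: 37604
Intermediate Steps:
K = -60 (K = 8 - (-7*(-10) - 2) = 8 - (70 - 2) = 8 - 1*68 = 8 - 68 = -60)
(179 + K)*(3*(s(1 - 1*(-2), 6) - 3)**2 - 359) = (179 - 60)*(3*(3*6 - 3)**2 - 359) = 119*(3*(18 - 3)**2 - 359) = 119*(3*15**2 - 359) = 119*(3*225 - 359) = 119*(675 - 359) = 119*316 = 37604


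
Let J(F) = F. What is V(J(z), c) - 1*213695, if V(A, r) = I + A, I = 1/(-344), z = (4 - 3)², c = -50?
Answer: -73510737/344 ≈ -2.1369e+5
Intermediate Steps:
z = 1 (z = 1² = 1)
I = -1/344 ≈ -0.0029070
V(A, r) = -1/344 + A
V(J(z), c) - 1*213695 = (-1/344 + 1) - 1*213695 = 343/344 - 213695 = -73510737/344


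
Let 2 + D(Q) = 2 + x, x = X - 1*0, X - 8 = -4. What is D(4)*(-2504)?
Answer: -10016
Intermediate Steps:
X = 4 (X = 8 - 4 = 4)
x = 4 (x = 4 - 1*0 = 4 + 0 = 4)
D(Q) = 4 (D(Q) = -2 + (2 + 4) = -2 + 6 = 4)
D(4)*(-2504) = 4*(-2504) = -10016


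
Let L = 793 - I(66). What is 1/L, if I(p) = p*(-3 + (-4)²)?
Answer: -1/65 ≈ -0.015385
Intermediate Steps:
I(p) = 13*p (I(p) = p*(-3 + 16) = p*13 = 13*p)
L = -65 (L = 793 - 13*66 = 793 - 1*858 = 793 - 858 = -65)
1/L = 1/(-65) = -1/65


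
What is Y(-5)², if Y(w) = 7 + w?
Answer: 4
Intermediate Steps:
Y(-5)² = (7 - 5)² = 2² = 4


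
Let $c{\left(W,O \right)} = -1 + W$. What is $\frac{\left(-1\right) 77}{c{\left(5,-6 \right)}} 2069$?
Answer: $- \frac{159313}{4} \approx -39828.0$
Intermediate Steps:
$\frac{\left(-1\right) 77}{c{\left(5,-6 \right)}} 2069 = \frac{\left(-1\right) 77}{-1 + 5} \cdot 2069 = - \frac{77}{4} \cdot 2069 = \left(-77\right) \frac{1}{4} \cdot 2069 = \left(- \frac{77}{4}\right) 2069 = - \frac{159313}{4}$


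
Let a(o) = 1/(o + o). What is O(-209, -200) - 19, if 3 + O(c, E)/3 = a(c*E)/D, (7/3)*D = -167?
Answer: -390913607/13961200 ≈ -28.000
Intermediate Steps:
D = -501/7 (D = (3/7)*(-167) = -501/7 ≈ -71.571)
a(o) = 1/(2*o)
O(c, E) = -9 - 7/(334*E*c) (O(c, E) = -9 + 3*((1/(2*((c*E))))/(-501/7)) = -9 + 3*((1/(2*((E*c))))*(-7/501)) = -9 + 3*(((1/(E*c))/2)*(-7/501)) = -9 + 3*((1/(2*E*c))*(-7/501)) = -9 + 3*(-7/(1002*E*c)) = -9 - 7/(334*E*c))
O(-209, -200) - 19 = (-9 - 7/334/(-200*(-209))) - 19 = (-9 - 7/334*(-1/200)*(-1/209)) - 19 = (-9 - 7/13961200) - 19 = -125650807/13961200 - 19 = -390913607/13961200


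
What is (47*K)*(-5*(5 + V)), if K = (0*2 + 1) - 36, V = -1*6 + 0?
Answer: -8225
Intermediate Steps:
V = -6 (V = -6 + 0 = -6)
K = -35 (K = (0 + 1) - 36 = 1 - 36 = -35)
(47*K)*(-5*(5 + V)) = (47*(-35))*(-5*(5 - 6)) = -(-8225)*(-1) = -1645*5 = -8225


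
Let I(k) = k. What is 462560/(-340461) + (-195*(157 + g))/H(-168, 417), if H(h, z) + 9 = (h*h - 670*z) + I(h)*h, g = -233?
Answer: -36057948860/25302040137 ≈ -1.4251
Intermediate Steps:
H(h, z) = -9 - 670*z + 2*h² (H(h, z) = -9 + ((h*h - 670*z) + h*h) = -9 + ((h² - 670*z) + h²) = -9 + (-670*z + 2*h²) = -9 - 670*z + 2*h²)
462560/(-340461) + (-195*(157 + g))/H(-168, 417) = 462560/(-340461) + (-195*(157 - 233))/(-9 - 670*417 + 2*(-168)²) = 462560*(-1/340461) + (-195*(-76))/(-9 - 279390 + 2*28224) = -462560/340461 + 14820/(-9 - 279390 + 56448) = -462560/340461 + 14820/(-222951) = -462560/340461 + 14820*(-1/222951) = -462560/340461 - 4940/74317 = -36057948860/25302040137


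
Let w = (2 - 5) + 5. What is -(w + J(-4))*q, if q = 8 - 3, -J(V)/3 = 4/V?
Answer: -25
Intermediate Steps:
J(V) = -12/V
w = 2 (w = -3 + 5 = 2)
q = 5
-(w + J(-4))*q = -(2 - 12/(-4))*5 = -(2 - 12*(-¼))*5 = -(2 + 3)*5 = -5*5 = -1*25 = -25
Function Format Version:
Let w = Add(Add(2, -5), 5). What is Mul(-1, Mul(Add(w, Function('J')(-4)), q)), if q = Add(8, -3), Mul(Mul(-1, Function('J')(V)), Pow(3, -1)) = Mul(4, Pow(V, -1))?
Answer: -25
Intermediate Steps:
Function('J')(V) = Mul(-12, Pow(V, -1)) (Function('J')(V) = Mul(-3, Mul(4, Pow(V, -1))) = Mul(-12, Pow(V, -1)))
w = 2 (w = Add(-3, 5) = 2)
q = 5
Mul(-1, Mul(Add(w, Function('J')(-4)), q)) = Mul(-1, Mul(Add(2, Mul(-12, Pow(-4, -1))), 5)) = Mul(-1, Mul(Add(2, Mul(-12, Rational(-1, 4))), 5)) = Mul(-1, Mul(Add(2, 3), 5)) = Mul(-1, Mul(5, 5)) = Mul(-1, 25) = -25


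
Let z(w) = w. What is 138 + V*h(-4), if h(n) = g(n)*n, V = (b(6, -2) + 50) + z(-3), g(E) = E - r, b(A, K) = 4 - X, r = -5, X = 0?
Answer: -66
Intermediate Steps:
b(A, K) = 4 (b(A, K) = 4 - 1*0 = 4 + 0 = 4)
g(E) = 5 + E (g(E) = E - 1*(-5) = E + 5 = 5 + E)
V = 51 (V = (4 + 50) - 3 = 54 - 3 = 51)
h(n) = n*(5 + n) (h(n) = (5 + n)*n = n*(5 + n))
138 + V*h(-4) = 138 + 51*(-4*(5 - 4)) = 138 + 51*(-4*1) = 138 + 51*(-4) = 138 - 204 = -66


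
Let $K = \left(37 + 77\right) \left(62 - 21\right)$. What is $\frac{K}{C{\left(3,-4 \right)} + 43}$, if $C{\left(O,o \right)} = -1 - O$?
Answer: $\frac{1558}{13} \approx 119.85$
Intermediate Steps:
$K = 4674$ ($K = 114 \cdot 41 = 4674$)
$\frac{K}{C{\left(3,-4 \right)} + 43} = \frac{1}{\left(-1 - 3\right) + 43} \cdot 4674 = \frac{1}{-4 + 43} \cdot 4674 = \frac{1}{39} \cdot 4674 = \frac{1558}{13}$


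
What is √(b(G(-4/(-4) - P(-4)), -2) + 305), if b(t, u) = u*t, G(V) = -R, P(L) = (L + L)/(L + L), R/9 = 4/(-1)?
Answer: √233 ≈ 15.264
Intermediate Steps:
R = -36 (R = 9*(4/(-1)) = 9*(4*(-1)) = 9*(-4) = -36)
P(L) = 1 (P(L) = (2*L)/((2*L)) = (2*L)*(1/(2*L)) = 1)
G(V) = 36 (G(V) = -1*(-36) = 36)
b(t, u) = t*u
√(b(G(-4/(-4) - P(-4)), -2) + 305) = √(36*(-2) + 305) = √(-72 + 305) = √233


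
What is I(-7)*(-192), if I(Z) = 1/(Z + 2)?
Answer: 192/5 ≈ 38.400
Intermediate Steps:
I(Z) = 1/(2 + Z)
I(-7)*(-192) = -192/(2 - 7) = -192/(-5) = -⅕*(-192) = 192/5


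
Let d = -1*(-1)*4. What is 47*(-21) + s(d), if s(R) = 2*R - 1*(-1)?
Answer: -978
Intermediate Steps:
d = 4 (d = 1*4 = 4)
s(R) = 1 + 2*R (s(R) = 2*R + 1 = 1 + 2*R)
47*(-21) + s(d) = 47*(-21) + (1 + 2*4) = -987 + (1 + 8) = -987 + 9 = -978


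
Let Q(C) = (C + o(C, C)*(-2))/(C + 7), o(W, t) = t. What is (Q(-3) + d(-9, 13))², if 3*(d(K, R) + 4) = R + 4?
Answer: 841/144 ≈ 5.8403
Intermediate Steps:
d(K, R) = -8/3 + R/3 (d(K, R) = -4 + (R + 4)/3 = -4 + (4 + R)/3 = -4 + (4/3 + R/3) = -8/3 + R/3)
Q(C) = -C/(7 + C) (Q(C) = (C + C*(-2))/(C + 7) = (C - 2*C)/(7 + C) = (-C)/(7 + C) = -C/(7 + C))
(Q(-3) + d(-9, 13))² = (-1*(-3)/(7 - 3) + (-8/3 + (⅓)*13))² = (-1*(-3)/4 + (-8/3 + 13/3))² = (-1*(-3)*¼ + 5/3)² = (¾ + 5/3)² = (29/12)² = 841/144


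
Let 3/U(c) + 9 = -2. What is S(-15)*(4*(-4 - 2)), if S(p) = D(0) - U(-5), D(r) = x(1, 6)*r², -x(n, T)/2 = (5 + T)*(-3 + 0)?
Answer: -72/11 ≈ -6.5455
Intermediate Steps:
x(n, T) = 30 + 6*T (x(n, T) = -2*(5 + T)*(-3 + 0) = -2*(5 + T)*(-3) = -2*(-15 - 3*T) = 30 + 6*T)
U(c) = -3/11 (U(c) = 3/(-9 - 2) = 3/(-11) = 3*(-1/11) = -3/11)
D(r) = 66*r² (D(r) = (30 + 6*6)*r² = (30 + 36)*r² = 66*r²)
S(p) = 3/11 (S(p) = 66*0² - 1*(-3/11) = 66*0 + 3/11 = 0 + 3/11 = 3/11)
S(-15)*(4*(-4 - 2)) = 3*(4*(-4 - 2))/11 = 3*(4*(-6))/11 = (3/11)*(-24) = -72/11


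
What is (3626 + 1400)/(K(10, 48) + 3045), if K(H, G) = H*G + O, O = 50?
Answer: 5026/3575 ≈ 1.4059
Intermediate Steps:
K(H, G) = 50 + G*H (K(H, G) = H*G + 50 = G*H + 50 = 50 + G*H)
(3626 + 1400)/(K(10, 48) + 3045) = (3626 + 1400)/((50 + 48*10) + 3045) = 5026/((50 + 480) + 3045) = 5026/(530 + 3045) = 5026/3575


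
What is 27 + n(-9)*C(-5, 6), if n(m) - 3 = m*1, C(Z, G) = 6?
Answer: -9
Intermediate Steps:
n(m) = 3 + m (n(m) = 3 + m*1 = 3 + m)
27 + n(-9)*C(-5, 6) = 27 + (3 - 9)*6 = 27 - 6*6 = 27 - 36 = -9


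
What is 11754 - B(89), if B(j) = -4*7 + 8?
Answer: 11774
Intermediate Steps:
B(j) = -20 (B(j) = -28 + 8 = -20)
11754 - B(89) = 11754 - 1*(-20) = 11754 + 20 = 11774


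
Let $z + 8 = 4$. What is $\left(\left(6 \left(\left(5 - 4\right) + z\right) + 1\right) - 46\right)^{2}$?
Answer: $3969$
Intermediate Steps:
$z = -4$ ($z = -8 + 4 = -4$)
$\left(\left(6 \left(\left(5 - 4\right) + z\right) + 1\right) - 46\right)^{2} = \left(\left(6 \left(\left(5 - 4\right) - 4\right) + 1\right) - 46\right)^{2} = \left(\left(6 \left(1 - 4\right) + 1\right) - 46\right)^{2} = \left(\left(6 \left(-3\right) + 1\right) - 46\right)^{2} = \left(\left(-18 + 1\right) - 46\right)^{2} = \left(-17 - 46\right)^{2} = \left(-63\right)^{2} = 3969$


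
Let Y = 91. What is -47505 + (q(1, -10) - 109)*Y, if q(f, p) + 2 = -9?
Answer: -58425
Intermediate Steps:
q(f, p) = -11 (q(f, p) = -2 - 9 = -11)
-47505 + (q(1, -10) - 109)*Y = -47505 + (-11 - 109)*91 = -47505 - 120*91 = -47505 - 10920 = -58425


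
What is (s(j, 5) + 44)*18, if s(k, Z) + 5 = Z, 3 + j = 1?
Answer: 792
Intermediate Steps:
j = -2 (j = -3 + 1 = -2)
s(k, Z) = -5 + Z
(s(j, 5) + 44)*18 = ((-5 + 5) + 44)*18 = (0 + 44)*18 = 44*18 = 792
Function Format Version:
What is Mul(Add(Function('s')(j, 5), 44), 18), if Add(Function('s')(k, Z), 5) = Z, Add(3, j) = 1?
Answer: 792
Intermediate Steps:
j = -2 (j = Add(-3, 1) = -2)
Function('s')(k, Z) = Add(-5, Z)
Mul(Add(Function('s')(j, 5), 44), 18) = Mul(Add(Add(-5, 5), 44), 18) = Mul(Add(0, 44), 18) = Mul(44, 18) = 792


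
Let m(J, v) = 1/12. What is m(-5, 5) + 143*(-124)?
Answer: -212783/12 ≈ -17732.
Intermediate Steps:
m(J, v) = 1/12
m(-5, 5) + 143*(-124) = 1/12 + 143*(-124) = 1/12 - 17732 = -212783/12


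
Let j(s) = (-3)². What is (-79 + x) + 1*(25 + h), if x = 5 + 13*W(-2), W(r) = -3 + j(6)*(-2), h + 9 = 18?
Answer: -313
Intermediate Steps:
h = 9 (h = -9 + 18 = 9)
j(s) = 9
W(r) = -21 (W(r) = -3 + 9*(-2) = -3 - 18 = -21)
x = -268 (x = 5 + 13*(-21) = 5 - 273 = -268)
(-79 + x) + 1*(25 + h) = (-79 - 268) + 1*(25 + 9) = -347 + 1*34 = -347 + 34 = -313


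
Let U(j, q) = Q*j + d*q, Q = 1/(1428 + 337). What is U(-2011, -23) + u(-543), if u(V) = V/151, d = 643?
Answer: -3942752391/266515 ≈ -14794.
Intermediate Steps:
Q = 1/1765 ≈ 0.00056657
u(V) = V/151 (u(V) = V*(1/151) = V/151)
U(j, q) = 643*q + j/1765 (U(j, q) = j/1765 + 643*q = 643*q + j/1765)
U(-2011, -23) + u(-543) = (643*(-23) + (1/1765)*(-2011)) + (1/151)*(-543) = (-14789 - 2011/1765) - 543/151 = -26104596/1765 - 543/151 = -3942752391/266515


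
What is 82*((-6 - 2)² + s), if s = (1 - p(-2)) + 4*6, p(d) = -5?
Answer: 7708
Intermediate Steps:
s = 30 (s = (1 - 1*(-5)) + 4*6 = (1 + 5) + 24 = 6 + 24 = 30)
82*((-6 - 2)² + s) = 82*((-6 - 2)² + 30) = 82*((-8)² + 30) = 82*(64 + 30) = 82*94 = 7708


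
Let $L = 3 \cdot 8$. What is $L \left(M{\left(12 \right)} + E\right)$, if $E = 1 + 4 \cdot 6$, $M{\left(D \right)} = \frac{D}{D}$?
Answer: $624$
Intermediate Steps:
$M{\left(D \right)} = 1$
$E = 25$ ($E = 1 + 24 = 25$)
$L = 24$
$L \left(M{\left(12 \right)} + E\right) = 24 \left(1 + 25\right) = 24 \cdot 26 = 624$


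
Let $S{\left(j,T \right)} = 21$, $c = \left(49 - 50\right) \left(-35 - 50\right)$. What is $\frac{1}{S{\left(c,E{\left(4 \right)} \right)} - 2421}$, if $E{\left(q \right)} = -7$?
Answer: $- \frac{1}{2400} \approx -0.00041667$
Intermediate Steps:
$c = 85$ ($c = \left(-1\right) \left(-85\right) = 85$)
$\frac{1}{S{\left(c,E{\left(4 \right)} \right)} - 2421} = \frac{1}{21 - 2421} = \frac{1}{-2400} = - \frac{1}{2400}$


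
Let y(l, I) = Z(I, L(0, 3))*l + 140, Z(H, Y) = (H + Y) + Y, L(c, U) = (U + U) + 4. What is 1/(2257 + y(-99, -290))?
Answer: 1/29127 ≈ 3.4332e-5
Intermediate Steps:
L(c, U) = 4 + 2*U (L(c, U) = 2*U + 4 = 4 + 2*U)
Z(H, Y) = H + 2*Y
y(l, I) = 140 + l*(20 + I) (y(l, I) = (I + 2*(4 + 2*3))*l + 140 = (I + 2*(4 + 6))*l + 140 = (I + 2*10)*l + 140 = (I + 20)*l + 140 = (20 + I)*l + 140 = l*(20 + I) + 140 = 140 + l*(20 + I))
1/(2257 + y(-99, -290)) = 1/(2257 + (140 - 99*(20 - 290))) = 1/(2257 + (140 - 99*(-270))) = 1/(2257 + (140 + 26730)) = 1/(2257 + 26870) = 1/29127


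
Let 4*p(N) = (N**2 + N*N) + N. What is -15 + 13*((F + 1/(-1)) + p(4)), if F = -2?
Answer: 63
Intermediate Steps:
p(N) = N**2/2 + N/4 (p(N) = ((N**2 + N*N) + N)/4 = ((N**2 + N**2) + N)/4 = (2*N**2 + N)/4 = (N + 2*N**2)/4 = N**2/2 + N/4)
-15 + 13*((F + 1/(-1)) + p(4)) = -15 + 13*((-2 + 1/(-1)) + (1/4)*4*(1 + 2*4)) = -15 + 13*((-2 - 1) + (1/4)*4*(1 + 8)) = -15 + 13*(-3 + (1/4)*4*9) = -15 + 13*(-3 + 9) = -15 + 13*6 = -15 + 78 = 63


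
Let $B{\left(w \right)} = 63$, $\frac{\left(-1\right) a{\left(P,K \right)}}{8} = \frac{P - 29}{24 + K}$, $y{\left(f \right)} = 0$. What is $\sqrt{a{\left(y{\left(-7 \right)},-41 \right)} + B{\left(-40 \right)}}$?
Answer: $\frac{\sqrt{14263}}{17} \approx 7.0252$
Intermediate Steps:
$a{\left(P,K \right)} = - \frac{8 \left(-29 + P\right)}{24 + K}$ ($a{\left(P,K \right)} = - 8 \frac{P - 29}{24 + K} = - 8 \frac{-29 + P}{24 + K} = - \frac{8 \left(-29 + P\right)}{24 + K}$)
$\sqrt{a{\left(y{\left(-7 \right)},-41 \right)} + B{\left(-40 \right)}} = \sqrt{\frac{8 \left(29 - 0\right)}{24 - 41} + 63} = \sqrt{\frac{8 \left(29 + 0\right)}{-17} + 63} = \sqrt{8 \left(- \frac{1}{17}\right) 29 + 63} = \sqrt{- \frac{232}{17} + 63} = \sqrt{\frac{839}{17}} = \frac{\sqrt{14263}}{17}$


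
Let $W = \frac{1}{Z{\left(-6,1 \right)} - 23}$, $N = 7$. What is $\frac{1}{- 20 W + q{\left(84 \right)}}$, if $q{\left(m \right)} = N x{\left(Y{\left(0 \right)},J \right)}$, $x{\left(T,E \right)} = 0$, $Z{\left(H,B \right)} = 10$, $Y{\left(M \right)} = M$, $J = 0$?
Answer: $\frac{13}{20} \approx 0.65$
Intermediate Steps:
$W = - \frac{1}{13}$ ($W = \frac{1}{10 - 23} = \frac{1}{-13} = - \frac{1}{13} \approx -0.076923$)
$q{\left(m \right)} = 0$ ($q{\left(m \right)} = 7 \cdot 0 = 0$)
$\frac{1}{- 20 W + q{\left(84 \right)}} = \frac{1}{\left(-20\right) \left(- \frac{1}{13}\right) + 0} = \frac{1}{\frac{20}{13} + 0} = \frac{1}{\frac{20}{13}} = \frac{13}{20}$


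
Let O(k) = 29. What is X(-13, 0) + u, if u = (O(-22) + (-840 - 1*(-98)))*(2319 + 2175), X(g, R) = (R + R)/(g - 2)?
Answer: -3204222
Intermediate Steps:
X(g, R) = 2*R/(-2 + g) (X(g, R) = (2*R)/(-2 + g) = 2*R/(-2 + g))
u = -3204222 (u = (29 + (-840 - 1*(-98)))*(2319 + 2175) = (29 + (-840 + 98))*4494 = (29 - 742)*4494 = -713*4494 = -3204222)
X(-13, 0) + u = 2*0/(-2 - 13) - 3204222 = 2*0/(-15) - 3204222 = 2*0*(-1/15) - 3204222 = 0 - 3204222 = -3204222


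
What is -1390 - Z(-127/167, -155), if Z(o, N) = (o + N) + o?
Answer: -205991/167 ≈ -1233.5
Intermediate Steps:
Z(o, N) = N + 2*o (Z(o, N) = (N + o) + o = N + 2*o)
-1390 - Z(-127/167, -155) = -1390 - (-155 + 2*(-127/167)) = -1390 - (-155 - 254/167) = -1390 - 1*(-26139/167) = -1390 + 26139/167 = -205991/167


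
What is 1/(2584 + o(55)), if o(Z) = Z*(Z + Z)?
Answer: 1/8634 ≈ 0.00011582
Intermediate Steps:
o(Z) = 2*Z² (o(Z) = Z*(2*Z) = 2*Z²)
1/(2584 + o(55)) = 1/(2584 + 2*55²) = 1/(2584 + 2*3025) = 1/(2584 + 6050) = 1/8634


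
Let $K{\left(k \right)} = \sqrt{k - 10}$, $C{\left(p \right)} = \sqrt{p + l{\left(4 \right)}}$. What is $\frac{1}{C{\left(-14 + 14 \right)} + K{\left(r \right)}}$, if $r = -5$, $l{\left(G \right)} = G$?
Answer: $\frac{2}{19} - \frac{i \sqrt{15}}{19} \approx 0.10526 - 0.20384 i$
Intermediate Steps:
$C{\left(p \right)} = \sqrt{4 + p}$ ($C{\left(p \right)} = \sqrt{p + 4} = \sqrt{4 + p}$)
$K{\left(k \right)} = \sqrt{-10 + k}$
$\frac{1}{C{\left(-14 + 14 \right)} + K{\left(r \right)}} = \frac{1}{\sqrt{4 + \left(-14 + 14\right)} + \sqrt{-10 - 5}} = \frac{1}{\sqrt{4 + 0} + \sqrt{-15}} = \frac{1}{\sqrt{4} + i \sqrt{15}} = \frac{1}{2 + i \sqrt{15}}$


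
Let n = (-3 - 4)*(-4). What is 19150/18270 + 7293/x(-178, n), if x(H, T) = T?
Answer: 273019/1044 ≈ 261.51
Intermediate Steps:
n = 28 (n = -7*(-4) = 28)
19150/18270 + 7293/x(-178, n) = 19150/18270 + 7293/28 = 19150*(1/18270) + 7293*(1/28) = 1915/1827 + 7293/28 = 273019/1044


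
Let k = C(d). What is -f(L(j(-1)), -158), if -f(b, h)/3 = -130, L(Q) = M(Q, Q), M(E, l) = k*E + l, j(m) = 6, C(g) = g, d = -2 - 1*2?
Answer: -390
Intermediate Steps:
d = -4 (d = -2 - 2 = -4)
k = -4
M(E, l) = l - 4*E (M(E, l) = -4*E + l = l - 4*E)
L(Q) = -3*Q (L(Q) = Q - 4*Q = -3*Q)
f(b, h) = 390 (f(b, h) = -3*(-130) = 390)
-f(L(j(-1)), -158) = -1*390 = -390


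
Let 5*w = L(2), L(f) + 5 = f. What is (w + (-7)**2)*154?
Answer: 37268/5 ≈ 7453.6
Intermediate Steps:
L(f) = -5 + f
w = -3/5 (w = (-5 + 2)/5 = (1/5)*(-3) = -3/5 ≈ -0.60000)
(w + (-7)**2)*154 = (-3/5 + (-7)**2)*154 = (-3/5 + 49)*154 = (242/5)*154 = 37268/5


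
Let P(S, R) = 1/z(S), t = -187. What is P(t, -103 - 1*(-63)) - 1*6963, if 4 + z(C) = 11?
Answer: -48740/7 ≈ -6962.9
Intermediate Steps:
z(C) = 7 (z(C) = -4 + 11 = 7)
P(S, R) = ⅐ (P(S, R) = 1/7 = ⅐)
P(t, -103 - 1*(-63)) - 1*6963 = ⅐ - 1*6963 = ⅐ - 6963 = -48740/7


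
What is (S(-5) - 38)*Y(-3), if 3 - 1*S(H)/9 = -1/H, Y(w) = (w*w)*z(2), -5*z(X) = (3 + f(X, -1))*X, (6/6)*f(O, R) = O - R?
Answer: 6912/25 ≈ 276.48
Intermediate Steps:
f(O, R) = O - R
z(X) = -X*(4 + X)/5 (z(X) = -(3 + (X - 1*(-1)))*X/5 = -(3 + (X + 1))*X/5 = -(3 + (1 + X))*X/5 = -(4 + X)*X/5 = -X*(4 + X)/5)
Y(w) = -12*w²/5 (Y(w) = (w*w)*(-⅕*2*(4 + 2)) = w²*(-⅕*2*6) = w²*(-12/5) = -12*w²/5)
S(H) = 27 + 9/H (S(H) = 27 - (-9)/H = 27 + 9/H)
(S(-5) - 38)*Y(-3) = ((27 + 9/(-5)) - 38)*(-12/5*(-3)²) = ((27 + 9*(-⅕)) - 38)*(-12/5*9) = ((27 - 9/5) - 38)*(-108/5) = (126/5 - 38)*(-108/5) = -64/5*(-108/5) = 6912/25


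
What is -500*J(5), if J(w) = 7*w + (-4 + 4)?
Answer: -17500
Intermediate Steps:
J(w) = 7*w (J(w) = 7*w + 0 = 7*w)
-500*J(5) = -3500*5 = -500*35 = -17500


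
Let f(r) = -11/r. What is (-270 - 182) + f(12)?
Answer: -5435/12 ≈ -452.92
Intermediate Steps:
(-270 - 182) + f(12) = (-270 - 182) - 11/12 = -452 - 11*1/12 = -452 - 11/12 = -5435/12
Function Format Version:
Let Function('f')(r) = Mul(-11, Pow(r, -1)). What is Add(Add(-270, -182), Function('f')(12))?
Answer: Rational(-5435, 12) ≈ -452.92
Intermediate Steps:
Add(Add(-270, -182), Function('f')(12)) = Add(Add(-270, -182), Mul(-11, Pow(12, -1))) = Add(-452, Mul(-11, Rational(1, 12))) = Add(-452, Rational(-11, 12)) = Rational(-5435, 12)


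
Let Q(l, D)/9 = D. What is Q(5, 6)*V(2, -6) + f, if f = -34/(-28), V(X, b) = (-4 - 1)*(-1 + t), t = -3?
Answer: 15137/14 ≈ 1081.2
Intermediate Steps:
Q(l, D) = 9*D
V(X, b) = 20 (V(X, b) = (-4 - 1)*(-1 - 3) = -5*(-4) = 20)
f = 17/14 (f = -34*(-1/28) = 17/14 ≈ 1.2143)
Q(5, 6)*V(2, -6) + f = (9*6)*20 + 17/14 = 54*20 + 17/14 = 1080 + 17/14 = 15137/14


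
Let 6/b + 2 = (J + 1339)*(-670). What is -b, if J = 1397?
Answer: 3/916561 ≈ 3.2731e-6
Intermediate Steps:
b = -3/916561 (b = 6/(-2 + (1397 + 1339)*(-670)) = 6/(-2 + 2736*(-670)) = 6/(-2 - 1833120) = 6/(-1833122) = 6*(-1/1833122) = -3/916561 ≈ -3.2731e-6)
-b = -1*(-3/916561) = 3/916561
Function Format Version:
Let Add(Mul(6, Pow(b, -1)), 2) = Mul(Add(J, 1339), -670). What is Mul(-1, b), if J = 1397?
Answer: Rational(3, 916561) ≈ 3.2731e-6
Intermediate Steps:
b = Rational(-3, 916561) (b = Mul(6, Pow(Add(-2, Mul(Add(1397, 1339), -670)), -1)) = Mul(6, Pow(Add(-2, Mul(2736, -670)), -1)) = Mul(6, Pow(Add(-2, -1833120), -1)) = Mul(6, Pow(-1833122, -1)) = Mul(6, Rational(-1, 1833122)) = Rational(-3, 916561) ≈ -3.2731e-6)
Mul(-1, b) = Mul(-1, Rational(-3, 916561)) = Rational(3, 916561)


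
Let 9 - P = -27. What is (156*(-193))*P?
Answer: -1083888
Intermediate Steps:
P = 36 (P = 9 - 1*(-27) = 9 + 27 = 36)
(156*(-193))*P = (156*(-193))*36 = -30108*36 = -1083888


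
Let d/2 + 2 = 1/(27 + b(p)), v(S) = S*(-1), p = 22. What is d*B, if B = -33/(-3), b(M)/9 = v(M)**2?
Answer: -192830/4383 ≈ -43.995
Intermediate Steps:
v(S) = -S
b(M) = 9*M**2 (b(M) = 9*(-M)**2 = 9*M**2)
B = 11 (B = -33*(-1/3) = 11)
d = -17530/4383 (d = -4 + 2/(27 + 9*22**2) = -4 + 2/(27 + 9*484) = -4 + 2/(27 + 4356) = -4 + 2/4383 = -17530/4383 ≈ -3.9995)
d*B = -17530/4383*11 = -192830/4383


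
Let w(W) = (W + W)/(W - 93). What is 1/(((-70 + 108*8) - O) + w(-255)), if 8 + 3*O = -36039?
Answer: 174/2229137 ≈ 7.8057e-5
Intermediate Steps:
O = -36047/3 (O = -8/3 + (⅓)*(-36039) = -8/3 - 12013 = -36047/3 ≈ -12016.)
w(W) = 2*W/(-93 + W) (w(W) = (2*W)/(-93 + W) = 2*W/(-93 + W))
1/(((-70 + 108*8) - O) + w(-255)) = 1/(((-70 + 108*8) - 1*(-36047/3)) + 2*(-255)/(-93 - 255)) = 1/(((-70 + 864) + 36047/3) + 2*(-255)/(-348)) = 1/((794 + 36047/3) + 2*(-255)*(-1/348)) = 1/(38429/3 + 85/58) = 1/(2229137/174) = 174/2229137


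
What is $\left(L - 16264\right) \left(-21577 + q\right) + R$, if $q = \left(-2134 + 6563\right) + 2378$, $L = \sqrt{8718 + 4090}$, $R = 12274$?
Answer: $240231554 - 29540 \sqrt{3202} \approx 2.3856 \cdot 10^{8}$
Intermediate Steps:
$L = 2 \sqrt{3202}$ ($L = \sqrt{12808} = 2 \sqrt{3202} \approx 113.17$)
$q = 6807$ ($q = 4429 + 2378 = 6807$)
$\left(L - 16264\right) \left(-21577 + q\right) + R = \left(2 \sqrt{3202} - 16264\right) \left(-21577 + 6807\right) + 12274 = \left(-16264 + 2 \sqrt{3202}\right) \left(-14770\right) + 12274 = \left(240219280 - 29540 \sqrt{3202}\right) + 12274 = 240231554 - 29540 \sqrt{3202}$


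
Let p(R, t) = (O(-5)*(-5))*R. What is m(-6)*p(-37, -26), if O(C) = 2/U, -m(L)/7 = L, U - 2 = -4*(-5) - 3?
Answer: 15540/19 ≈ 817.89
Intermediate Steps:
U = 19 (U = 2 + (-4*(-5) - 3) = 2 + (20 - 3) = 2 + 17 = 19)
m(L) = -7*L
O(C) = 2/19
p(R, t) = -10*R/19 (p(R, t) = ((2/19)*(-5))*R = -10*R/19)
m(-6)*p(-37, -26) = (-7*(-6))*(-10/19*(-37)) = 42*(370/19) = 15540/19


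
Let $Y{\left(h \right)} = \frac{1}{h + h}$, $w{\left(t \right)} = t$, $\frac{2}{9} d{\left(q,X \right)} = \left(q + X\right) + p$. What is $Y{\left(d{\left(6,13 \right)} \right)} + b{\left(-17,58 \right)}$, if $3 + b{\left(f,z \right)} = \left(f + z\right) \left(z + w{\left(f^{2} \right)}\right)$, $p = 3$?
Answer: $\frac{2816353}{198} \approx 14224.0$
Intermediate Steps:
$d{\left(q,X \right)} = \frac{27}{2} + \frac{9 X}{2} + \frac{9 q}{2}$ ($d{\left(q,X \right)} = \frac{9 \left(\left(q + X\right) + 3\right)}{2} = \frac{9 \left(\left(X + q\right) + 3\right)}{2} = \frac{9 \left(3 + X + q\right)}{2} = \frac{27}{2} + \frac{9 X}{2} + \frac{9 q}{2}$)
$Y{\left(h \right)} = \frac{1}{2 h}$
$b{\left(f,z \right)} = -3 + \left(f + z\right) \left(z + f^{2}\right)$
$Y{\left(d{\left(6,13 \right)} \right)} + b{\left(-17,58 \right)} = \frac{1}{2 \left(\frac{27}{2} + \frac{9}{2} \cdot 13 + \frac{9}{2} \cdot 6\right)} + \left(-3 + \left(-17\right)^{3} + 58^{2} - 986 + 58 \left(-17\right)^{2}\right) = \frac{1}{2 \left(\frac{27}{2} + \frac{117}{2} + 27\right)} - -14224 = \frac{1}{2 \cdot 99} - -14224 = \frac{1}{2} \cdot \frac{1}{99} + 14224 = \frac{1}{198} + 14224 = \frac{2816353}{198}$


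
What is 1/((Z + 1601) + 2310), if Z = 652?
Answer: 1/4563 ≈ 0.00021915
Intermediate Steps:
1/((Z + 1601) + 2310) = 1/((652 + 1601) + 2310) = 1/(2253 + 2310) = 1/4563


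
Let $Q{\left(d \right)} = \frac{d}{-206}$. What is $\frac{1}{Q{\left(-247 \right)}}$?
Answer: $\frac{206}{247} \approx 0.83401$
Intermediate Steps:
$Q{\left(d \right)} = - \frac{d}{206}$ ($Q{\left(d \right)} = d \left(- \frac{1}{206}\right) = - \frac{d}{206}$)
$\frac{1}{Q{\left(-247 \right)}} = \frac{1}{\left(- \frac{1}{206}\right) \left(-247\right)} = \frac{1}{\frac{247}{206}} = \frac{206}{247}$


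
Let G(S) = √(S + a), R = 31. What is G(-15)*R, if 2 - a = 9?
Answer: 31*I*√22 ≈ 145.4*I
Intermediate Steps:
a = -7 (a = 2 - 1*9 = 2 - 9 = -7)
G(S) = √(-7 + S) (G(S) = √(S - 7) = √(-7 + S))
G(-15)*R = √(-7 - 15)*31 = √(-22)*31 = (I*√22)*31 = 31*I*√22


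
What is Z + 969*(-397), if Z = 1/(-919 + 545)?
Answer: -143875183/374 ≈ -3.8469e+5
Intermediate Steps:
Z = -1/374 (Z = 1/(-374) = -1/374 ≈ -0.0026738)
Z + 969*(-397) = -1/374 + 969*(-397) = -1/374 - 384693 = -143875183/374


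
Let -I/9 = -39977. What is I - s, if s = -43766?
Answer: 403559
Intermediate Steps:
I = 359793 (I = -9*(-39977) = 359793)
I - s = 359793 - 1*(-43766) = 359793 + 43766 = 403559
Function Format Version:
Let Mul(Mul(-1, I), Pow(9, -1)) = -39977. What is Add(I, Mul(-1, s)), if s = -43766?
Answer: 403559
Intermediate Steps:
I = 359793 (I = Mul(-9, -39977) = 359793)
Add(I, Mul(-1, s)) = Add(359793, Mul(-1, -43766)) = Add(359793, 43766) = 403559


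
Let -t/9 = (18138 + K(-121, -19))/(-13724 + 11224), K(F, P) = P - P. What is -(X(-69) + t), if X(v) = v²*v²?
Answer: -28333982871/1250 ≈ -2.2667e+7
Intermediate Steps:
K(F, P) = 0
X(v) = v⁴
t = 81621/1250 (t = -9*(18138 + 0)/(-13724 + 11224) = -163242/(-2500) = -163242*(-1)/2500 = -9*(-9069/1250) = 81621/1250 ≈ 65.297)
-(X(-69) + t) = -((-69)⁴ + 81621/1250) = -(22667121 + 81621/1250) = -1*28333982871/1250 = -28333982871/1250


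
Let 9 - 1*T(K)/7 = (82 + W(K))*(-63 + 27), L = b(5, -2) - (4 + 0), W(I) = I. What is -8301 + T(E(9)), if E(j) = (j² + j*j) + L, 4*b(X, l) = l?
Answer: 52116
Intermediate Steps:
b(X, l) = l/4
L = -9/2 (L = (¼)*(-2) - (4 + 0) = -½ - 1*4 = -½ - 4 = -9/2 ≈ -4.5000)
E(j) = -9/2 + 2*j² (E(j) = (j² + j*j) - 9/2 = (j² + j²) - 9/2 = 2*j² - 9/2 = -9/2 + 2*j²)
T(K) = 20727 + 252*K (T(K) = 63 - 7*(82 + K)*(-63 + 27) = 63 - 7*(82 + K)*(-36) = 63 - 7*(-2952 - 36*K) = 63 + (20664 + 252*K) = 20727 + 252*K)
-8301 + T(E(9)) = -8301 + (20727 + 252*(-9/2 + 2*9²)) = -8301 + (20727 + 252*(-9/2 + 2*81)) = -8301 + (20727 + 252*(-9/2 + 162)) = -8301 + (20727 + 252*(315/2)) = -8301 + (20727 + 39690) = -8301 + 60417 = 52116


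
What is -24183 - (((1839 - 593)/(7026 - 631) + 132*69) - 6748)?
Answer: -169743731/6395 ≈ -26543.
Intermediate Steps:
-24183 - (((1839 - 593)/(7026 - 631) + 132*69) - 6748) = -24183 - ((1246/6395 + 9108) - 6748) = -24183 - (58246906/6395 - 6748) = -24183 - 1*15093446/6395 = -24183 - 15093446/6395 = -169743731/6395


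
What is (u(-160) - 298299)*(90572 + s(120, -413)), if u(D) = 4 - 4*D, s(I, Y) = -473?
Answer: -26818417845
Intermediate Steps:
(u(-160) - 298299)*(90572 + s(120, -413)) = ((4 - 4*(-160)) - 298299)*(90572 - 473) = ((4 + 640) - 298299)*90099 = (644 - 298299)*90099 = -297655*90099 = -26818417845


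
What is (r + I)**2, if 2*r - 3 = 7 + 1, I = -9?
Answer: 49/4 ≈ 12.250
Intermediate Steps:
r = 11/2 (r = 3/2 + (7 + 1)/2 = 3/2 + (1/2)*8 = 3/2 + 4 = 11/2 ≈ 5.5000)
(r + I)**2 = (11/2 - 9)**2 = (-7/2)**2 = 49/4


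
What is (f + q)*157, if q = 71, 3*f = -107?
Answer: 16642/3 ≈ 5547.3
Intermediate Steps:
f = -107/3 (f = (⅓)*(-107) = -107/3 ≈ -35.667)
(f + q)*157 = (-107/3 + 71)*157 = (106/3)*157 = 16642/3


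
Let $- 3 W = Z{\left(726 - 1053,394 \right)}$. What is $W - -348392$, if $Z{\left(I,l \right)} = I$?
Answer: $348501$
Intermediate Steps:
$W = 109$ ($W = - \frac{726 - 1053}{3} = \left(- \frac{1}{3}\right) \left(-327\right) = 109$)
$W - -348392 = 109 - -348392 = 109 + 348392 = 348501$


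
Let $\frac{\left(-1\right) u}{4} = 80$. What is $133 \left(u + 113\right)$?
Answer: $-27531$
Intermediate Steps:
$u = -320$ ($u = \left(-4\right) 80 = -320$)
$133 \left(u + 113\right) = 133 \left(-320 + 113\right) = 133 \left(-207\right) = -27531$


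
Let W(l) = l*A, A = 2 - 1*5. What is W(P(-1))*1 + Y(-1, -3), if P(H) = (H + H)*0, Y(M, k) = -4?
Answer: -4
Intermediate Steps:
A = -3 (A = 2 - 5 = -3)
P(H) = 0 (P(H) = (2*H)*0 = 0)
W(l) = -3*l (W(l) = l*(-3) = -3*l)
W(P(-1))*1 + Y(-1, -3) = -3*0*1 - 4 = 0*1 - 4 = 0 - 4 = -4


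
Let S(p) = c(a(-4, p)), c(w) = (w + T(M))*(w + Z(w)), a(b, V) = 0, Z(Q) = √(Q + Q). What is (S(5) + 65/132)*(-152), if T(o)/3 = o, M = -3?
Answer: -2470/33 ≈ -74.849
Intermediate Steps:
Z(Q) = √2*√Q (Z(Q) = √(2*Q) = √2*√Q)
T(o) = 3*o
c(w) = (-9 + w)*(w + √2*√w) (c(w) = (w + 3*(-3))*(w + √2*√w) = (w - 9)*(w + √2*√w) = (-9 + w)*(w + √2*√w))
S(p) = 0 (S(p) = 0² - 9*0 + √2*0^(3/2) - 9*√2*√0 = 0 + 0 + √2*0 - 9*√2*0 = 0 + 0 + 0 + 0 = 0)
(S(5) + 65/132)*(-152) = (0 + 65/132)*(-152) = (65/132)*(-152) = -2470/33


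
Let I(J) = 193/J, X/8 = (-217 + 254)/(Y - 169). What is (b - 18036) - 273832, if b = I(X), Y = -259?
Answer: -21618883/74 ≈ -2.9215e+5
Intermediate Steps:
X = -74/107 (X = 8*((-217 + 254)/(-259 - 169)) = 8*(37/(-428)) = 8*(37*(-1/428)) = 8*(-37/428) = -74/107 ≈ -0.69159)
b = -20651/74 (b = 193/(-74/107) = 193*(-107/74) = -20651/74 ≈ -279.07)
(b - 18036) - 273832 = (-20651/74 - 18036) - 273832 = -1355315/74 - 273832 = -21618883/74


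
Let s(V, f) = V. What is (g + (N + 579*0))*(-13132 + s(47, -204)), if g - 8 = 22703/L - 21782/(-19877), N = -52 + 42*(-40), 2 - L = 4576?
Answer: 2055564925214275/90917398 ≈ 2.2609e+7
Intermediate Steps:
L = -4574 (L = 2 - 1*4576 = 2 - 4576 = -4574)
N = -1732 (N = -52 - 1680 = -1732)
g = 375702521/90917398 (g = 8 + (22703/(-4574) - 21782/(-19877)) = 8 + (22703*(-1/4574) - 21782*(-1/19877)) = 8 + (-22703/4574 + 21782/19877) = 8 - 351636663/90917398 = 375702521/90917398 ≈ 4.1323)
(g + (N + 579*0))*(-13132 + s(47, -204)) = (375702521/90917398 + (-1732 + 579*0))*(-13132 + 47) = (375702521/90917398 + (-1732 + 0))*(-13085) = (375702521/90917398 - 1732)*(-13085) = -157093230815/90917398*(-13085) = 2055564925214275/90917398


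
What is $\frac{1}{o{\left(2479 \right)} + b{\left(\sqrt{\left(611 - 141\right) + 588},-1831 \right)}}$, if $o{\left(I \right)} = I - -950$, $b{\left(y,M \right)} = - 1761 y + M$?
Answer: $- \frac{799}{1639216207} - \frac{40503 \sqrt{2}}{3278432414} \approx -1.7959 \cdot 10^{-5}$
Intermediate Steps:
$b{\left(y,M \right)} = M - 1761 y$
$o{\left(I \right)} = 950 + I$ ($o{\left(I \right)} = I + 950 = 950 + I$)
$\frac{1}{o{\left(2479 \right)} + b{\left(\sqrt{\left(611 - 141\right) + 588},-1831 \right)}} = \frac{1}{\left(950 + 2479\right) - \left(1831 + 1761 \sqrt{\left(611 - 141\right) + 588}\right)} = \frac{1}{3429 - \left(1831 + 1761 \sqrt{\left(611 - 141\right) + 588}\right)} = \frac{1}{3429 - \left(1831 + 1761 \sqrt{470 + 588}\right)} = \frac{1}{3429 - \left(1831 + 1761 \sqrt{1058}\right)} = \frac{1}{3429 - \left(1831 + 1761 \cdot 23 \sqrt{2}\right)} = \frac{1}{3429 - \left(1831 + 40503 \sqrt{2}\right)} = \frac{1}{1598 - 40503 \sqrt{2}}$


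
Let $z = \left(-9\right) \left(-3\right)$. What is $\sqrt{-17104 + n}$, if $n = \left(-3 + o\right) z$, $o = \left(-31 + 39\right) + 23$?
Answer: $2 i \sqrt{4087} \approx 127.86 i$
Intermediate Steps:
$o = 31$ ($o = 8 + 23 = 31$)
$z = 27$
$n = 756$ ($n = \left(-3 + 31\right) 27 = 28 \cdot 27 = 756$)
$\sqrt{-17104 + n} = \sqrt{-17104 + 756} = \sqrt{-16348} = 2 i \sqrt{4087}$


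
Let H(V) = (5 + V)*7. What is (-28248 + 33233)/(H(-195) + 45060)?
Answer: 997/8746 ≈ 0.11399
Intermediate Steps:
H(V) = 35 + 7*V
(-28248 + 33233)/(H(-195) + 45060) = (-28248 + 33233)/((35 + 7*(-195)) + 45060) = 4985/((35 - 1365) + 45060) = 4985/(-1330 + 45060) = 4985/43730 = 4985*(1/43730) = 997/8746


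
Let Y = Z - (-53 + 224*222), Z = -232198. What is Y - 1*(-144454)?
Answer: -137419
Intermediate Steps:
Y = -281873 (Y = -232198 - (-53 + 224*222) = -232198 - (-53 + 49728) = -232198 - 1*49675 = -232198 - 49675 = -281873)
Y - 1*(-144454) = -281873 - 1*(-144454) = -281873 + 144454 = -137419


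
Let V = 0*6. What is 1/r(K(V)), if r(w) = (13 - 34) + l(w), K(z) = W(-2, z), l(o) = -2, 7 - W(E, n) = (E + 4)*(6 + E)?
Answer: -1/23 ≈ -0.043478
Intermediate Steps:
V = 0
W(E, n) = 7 - (4 + E)*(6 + E) (W(E, n) = 7 - (E + 4)*(6 + E) = 7 - (4 + E)*(6 + E))
K(z) = -1 (K(z) = -17 - 1*(-2)² - 10*(-2) = -17 - 1*4 + 20 = -17 - 4 + 20 = -1)
r(w) = -23 (r(w) = (13 - 34) - 2 = -21 - 2 = -23)
1/r(K(V)) = 1/(-23) = -1/23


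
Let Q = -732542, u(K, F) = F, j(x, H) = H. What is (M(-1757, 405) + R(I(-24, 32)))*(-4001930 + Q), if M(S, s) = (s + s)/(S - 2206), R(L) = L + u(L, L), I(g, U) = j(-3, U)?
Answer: -398992893328/1321 ≈ -3.0204e+8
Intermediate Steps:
I(g, U) = U
R(L) = 2*L (R(L) = L + L = 2*L)
M(S, s) = 2*s/(-2206 + S) (M(S, s) = (2*s)/(-2206 + S) = 2*s/(-2206 + S))
(M(-1757, 405) + R(I(-24, 32)))*(-4001930 + Q) = (2*405/(-2206 - 1757) + 2*32)*(-4001930 - 732542) = (2*405/(-3963) + 64)*(-4734472) = (2*405*(-1/3963) + 64)*(-4734472) = (-270/1321 + 64)*(-4734472) = (84274/1321)*(-4734472) = -398992893328/1321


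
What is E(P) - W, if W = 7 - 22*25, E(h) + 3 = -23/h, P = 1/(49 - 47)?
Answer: 494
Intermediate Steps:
P = 1/2 ≈ 0.50000
E(h) = -3 - 23/h
W = -543 (W = 7 - 550 = -543)
E(P) - W = (-3 - 23/1/2) - 1*(-543) = (-3 - 23*2) + 543 = (-3 - 46) + 543 = -49 + 543 = 494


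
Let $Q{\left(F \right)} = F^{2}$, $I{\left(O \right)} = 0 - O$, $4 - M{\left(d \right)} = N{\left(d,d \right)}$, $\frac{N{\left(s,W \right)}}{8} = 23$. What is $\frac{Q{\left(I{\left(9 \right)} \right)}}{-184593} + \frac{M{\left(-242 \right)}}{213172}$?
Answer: $- \frac{4207806}{3279171583} \approx -0.0012832$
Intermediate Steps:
$N{\left(s,W \right)} = 184$ ($N{\left(s,W \right)} = 8 \cdot 23 = 184$)
$M{\left(d \right)} = -180$ ($M{\left(d \right)} = 4 - 184 = -180$)
$I{\left(O \right)} = - O$
$\frac{Q{\left(I{\left(9 \right)} \right)}}{-184593} + \frac{M{\left(-242 \right)}}{213172} = \frac{\left(\left(-1\right) 9\right)^{2}}{-184593} - \frac{180}{213172} = \left(-9\right)^{2} \left(- \frac{1}{184593}\right) - \frac{45}{53293} = 81 \left(- \frac{1}{184593}\right) - \frac{45}{53293} = - \frac{27}{61531} - \frac{45}{53293} = - \frac{4207806}{3279171583}$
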